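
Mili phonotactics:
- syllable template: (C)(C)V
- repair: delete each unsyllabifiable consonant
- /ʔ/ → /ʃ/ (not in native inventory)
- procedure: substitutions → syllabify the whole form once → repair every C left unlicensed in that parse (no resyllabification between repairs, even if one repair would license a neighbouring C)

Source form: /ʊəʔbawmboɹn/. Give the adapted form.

Substitution: /ʔ/ → /ʃ/, giving /ʊəʃbawmboɹn/.
Under (C)(C)V, the unsyllabifiable consonants are /w/, /ɹ/, /n/ (no codas are permitted; onsets may contain at most 2 consonants).
Each unlicensed consonant is deleted: /w/, /ɹ/, /n/.

ʊəʃbambo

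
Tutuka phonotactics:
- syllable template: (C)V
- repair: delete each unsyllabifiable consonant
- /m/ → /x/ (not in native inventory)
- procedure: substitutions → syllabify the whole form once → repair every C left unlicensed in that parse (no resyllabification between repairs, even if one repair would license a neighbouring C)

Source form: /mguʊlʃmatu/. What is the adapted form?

guʊxatu

Substitution: /m/ → /x/, giving /xguʊlʃxatu/.
Syllabifying with onset maximization leaves /x/, /l/, /ʃ/ stranded (no codas are permitted; onsets are limited to one consonant).
Deletion applies to /x/, /l/, /ʃ/.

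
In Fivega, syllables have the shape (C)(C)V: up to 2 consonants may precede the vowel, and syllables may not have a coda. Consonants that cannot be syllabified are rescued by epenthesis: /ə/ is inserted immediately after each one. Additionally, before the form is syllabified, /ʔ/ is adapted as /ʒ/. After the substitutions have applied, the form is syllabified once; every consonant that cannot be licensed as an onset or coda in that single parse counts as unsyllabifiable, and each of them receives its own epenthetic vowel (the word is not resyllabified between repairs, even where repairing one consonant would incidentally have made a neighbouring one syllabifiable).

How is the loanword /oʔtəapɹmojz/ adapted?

oʒtəapəɹmojəzə

Substitution: /ʔ/ → /ʒ/, giving /oʒtəapɹmojz/.
The consonants /p/, /j/, /z/ cannot be parsed into a legal (C)(C)V syllable (no codas are permitted; onsets may contain at most 2 consonants).
Inserting the epenthetic vowel yields /p/ → /pə/, /j/ → /jə/, /z/ → /zə/.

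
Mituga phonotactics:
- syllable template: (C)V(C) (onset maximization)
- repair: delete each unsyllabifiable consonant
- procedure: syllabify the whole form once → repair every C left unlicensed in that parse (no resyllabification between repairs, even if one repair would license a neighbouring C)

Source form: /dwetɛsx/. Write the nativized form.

wetɛs

The consonants /d/, /x/ cannot be parsed into a legal (C)V(C) syllable (at most one coda consonant is licensed; onsets are limited to one consonant).
Each unlicensed consonant is deleted: /d/, /x/.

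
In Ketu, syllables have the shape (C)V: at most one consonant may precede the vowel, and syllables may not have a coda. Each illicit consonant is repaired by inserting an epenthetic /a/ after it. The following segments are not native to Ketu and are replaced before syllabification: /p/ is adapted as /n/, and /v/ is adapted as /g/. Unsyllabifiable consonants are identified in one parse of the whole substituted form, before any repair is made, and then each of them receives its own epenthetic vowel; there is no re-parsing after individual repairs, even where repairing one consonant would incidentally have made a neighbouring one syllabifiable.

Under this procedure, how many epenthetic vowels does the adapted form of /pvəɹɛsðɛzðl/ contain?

5

After substitution the input is /ngəɹɛsðɛzðl/.
The unsyllabifiable consonants are /n/, /s/, /z/, /ð/, /l/; each receives one epenthetic vowel.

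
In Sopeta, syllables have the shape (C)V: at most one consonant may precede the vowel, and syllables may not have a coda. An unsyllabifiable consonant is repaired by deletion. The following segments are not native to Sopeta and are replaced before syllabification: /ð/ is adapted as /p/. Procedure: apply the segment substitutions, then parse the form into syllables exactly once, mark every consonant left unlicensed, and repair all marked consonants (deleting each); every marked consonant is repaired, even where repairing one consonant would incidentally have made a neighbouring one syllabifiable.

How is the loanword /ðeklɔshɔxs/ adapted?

Substitution: /ð/ → /p/, giving /peklɔshɔxs/.
Syllabifying with onset maximization leaves /k/, /s/, /x/, /s/ stranded (no codas are permitted; onsets are limited to one consonant).
Deletion applies to /k/, /s/, /x/, /s/.

pelɔhɔ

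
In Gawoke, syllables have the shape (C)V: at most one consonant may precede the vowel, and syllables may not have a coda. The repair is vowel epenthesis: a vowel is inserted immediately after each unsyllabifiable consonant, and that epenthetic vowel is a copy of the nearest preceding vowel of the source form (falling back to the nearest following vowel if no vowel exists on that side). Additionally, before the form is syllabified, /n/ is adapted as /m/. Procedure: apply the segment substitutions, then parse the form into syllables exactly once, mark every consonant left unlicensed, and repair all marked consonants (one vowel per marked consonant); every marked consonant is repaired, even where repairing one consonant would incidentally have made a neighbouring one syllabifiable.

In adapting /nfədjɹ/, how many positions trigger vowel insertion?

4

After substitution the input is /mfədjɹ/.
The unsyllabifiable consonants are /m/, /d/, /j/, /ɹ/; each receives one epenthetic vowel.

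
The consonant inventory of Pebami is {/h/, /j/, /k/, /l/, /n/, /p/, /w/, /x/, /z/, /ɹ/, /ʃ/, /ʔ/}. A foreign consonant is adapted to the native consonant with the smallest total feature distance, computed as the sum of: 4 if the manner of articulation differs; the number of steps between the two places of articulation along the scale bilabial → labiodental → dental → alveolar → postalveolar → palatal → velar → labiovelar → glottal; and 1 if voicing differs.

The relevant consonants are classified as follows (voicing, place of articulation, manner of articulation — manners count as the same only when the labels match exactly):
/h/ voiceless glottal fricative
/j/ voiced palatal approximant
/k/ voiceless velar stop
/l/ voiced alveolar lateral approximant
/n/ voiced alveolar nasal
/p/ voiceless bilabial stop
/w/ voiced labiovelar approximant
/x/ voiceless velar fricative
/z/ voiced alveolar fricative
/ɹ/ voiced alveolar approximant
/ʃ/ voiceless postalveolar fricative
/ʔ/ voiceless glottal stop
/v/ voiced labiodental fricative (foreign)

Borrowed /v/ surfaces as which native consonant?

z

/z/ is closest: same manner (fricative), place distance 2 (labiodental→alveolar), same voicing; total 2. Next closest is /ʃ/ at distance 4.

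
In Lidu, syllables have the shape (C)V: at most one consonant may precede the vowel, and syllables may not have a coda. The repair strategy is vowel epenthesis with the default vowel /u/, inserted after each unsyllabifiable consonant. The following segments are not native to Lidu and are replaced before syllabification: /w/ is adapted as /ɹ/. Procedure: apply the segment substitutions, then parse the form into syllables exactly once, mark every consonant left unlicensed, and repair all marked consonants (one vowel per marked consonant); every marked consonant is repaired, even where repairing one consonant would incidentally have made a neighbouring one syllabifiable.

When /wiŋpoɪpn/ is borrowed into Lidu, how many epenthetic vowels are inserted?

3

After substitution the input is /ɹiŋpoɪpn/.
The unsyllabifiable consonants are /ŋ/, /p/, /n/; each receives one epenthetic vowel.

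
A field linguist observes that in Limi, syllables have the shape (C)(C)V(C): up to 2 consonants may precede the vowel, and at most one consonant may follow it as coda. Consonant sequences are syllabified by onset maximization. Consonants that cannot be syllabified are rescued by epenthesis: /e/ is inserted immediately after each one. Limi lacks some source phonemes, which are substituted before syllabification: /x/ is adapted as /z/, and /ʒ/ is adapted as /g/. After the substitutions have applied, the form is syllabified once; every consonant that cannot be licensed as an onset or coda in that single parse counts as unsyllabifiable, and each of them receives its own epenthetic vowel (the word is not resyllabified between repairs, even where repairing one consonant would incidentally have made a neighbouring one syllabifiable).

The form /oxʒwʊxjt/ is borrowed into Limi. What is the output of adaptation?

Substitution: /x/ → /z/, /ʒ/ → /g/, giving /ozgwʊzjt/.
Under (C)(C)V(C), the unsyllabifiable consonants are /j/, /t/ (at most one coda consonant is licensed; onsets may contain at most 2 consonants).
Each unlicensed consonant becomes the onset of a new syllable: /j/ → /je/, /t/ → /te/.

ozgwʊzjete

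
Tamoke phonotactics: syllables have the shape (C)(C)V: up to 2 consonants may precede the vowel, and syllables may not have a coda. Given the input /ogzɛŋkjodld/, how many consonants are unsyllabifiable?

Under (C)(C)V, the unsyllabifiable consonants are /ŋ/, /d/, /l/, /d/ (no codas are permitted; onsets may contain at most 2 consonants).

4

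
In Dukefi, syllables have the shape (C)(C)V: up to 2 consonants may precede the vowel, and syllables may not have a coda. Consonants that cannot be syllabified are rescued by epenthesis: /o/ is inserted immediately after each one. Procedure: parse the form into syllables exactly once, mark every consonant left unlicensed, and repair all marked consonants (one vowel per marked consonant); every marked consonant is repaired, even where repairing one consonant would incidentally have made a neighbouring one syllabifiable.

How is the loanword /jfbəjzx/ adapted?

jofbəjozoxo

Syllabifying with onset maximization leaves /j/, /j/, /z/, /x/ stranded (no codas are permitted; onsets may contain at most 2 consonants).
Each unlicensed consonant becomes the onset of a new syllable: /j/ → /jo/, /j/ → /jo/, /z/ → /zo/, /x/ → /xo/.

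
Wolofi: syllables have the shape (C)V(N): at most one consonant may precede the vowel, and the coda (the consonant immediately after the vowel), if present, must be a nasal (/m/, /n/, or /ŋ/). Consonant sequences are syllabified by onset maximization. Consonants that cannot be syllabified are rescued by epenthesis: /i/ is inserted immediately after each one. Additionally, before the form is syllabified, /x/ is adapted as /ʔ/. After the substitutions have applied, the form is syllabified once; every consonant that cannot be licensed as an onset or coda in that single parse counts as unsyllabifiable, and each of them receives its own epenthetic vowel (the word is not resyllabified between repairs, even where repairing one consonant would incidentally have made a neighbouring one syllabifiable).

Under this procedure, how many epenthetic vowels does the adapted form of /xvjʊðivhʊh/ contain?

4

After substitution the input is /ʔvjʊðivhʊh/.
The unsyllabifiable consonants are /ʔ/, /v/, /v/, /h/; each receives one epenthetic vowel.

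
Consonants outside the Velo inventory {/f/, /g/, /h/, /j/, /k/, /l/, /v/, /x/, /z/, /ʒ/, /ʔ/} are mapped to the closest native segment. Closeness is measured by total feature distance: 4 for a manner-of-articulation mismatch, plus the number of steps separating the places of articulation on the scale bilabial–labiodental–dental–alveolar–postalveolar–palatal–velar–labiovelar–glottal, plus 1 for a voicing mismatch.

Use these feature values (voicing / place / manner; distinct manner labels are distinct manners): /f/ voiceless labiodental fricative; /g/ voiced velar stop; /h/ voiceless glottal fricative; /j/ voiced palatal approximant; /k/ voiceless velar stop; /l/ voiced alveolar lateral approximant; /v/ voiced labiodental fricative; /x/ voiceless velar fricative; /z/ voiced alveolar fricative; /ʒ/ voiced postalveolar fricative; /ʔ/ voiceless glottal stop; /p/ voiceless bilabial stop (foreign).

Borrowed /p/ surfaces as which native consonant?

f

/f/ is closest: manner differs (stop→fricative, +4), place distance 1 (bilabial→labiodental), same voicing; total 5. Next closest is /k/ at distance 6.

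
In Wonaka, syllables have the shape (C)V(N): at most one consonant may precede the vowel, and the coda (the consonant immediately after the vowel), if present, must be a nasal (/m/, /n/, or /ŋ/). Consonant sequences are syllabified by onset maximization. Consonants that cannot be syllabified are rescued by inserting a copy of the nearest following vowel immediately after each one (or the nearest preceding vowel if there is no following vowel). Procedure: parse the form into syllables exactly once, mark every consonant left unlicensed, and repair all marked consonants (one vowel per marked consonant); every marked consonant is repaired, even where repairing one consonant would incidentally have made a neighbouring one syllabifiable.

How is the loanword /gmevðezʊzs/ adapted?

gemeveðezʊzʊsʊ

Syllabifying with onset maximization leaves /g/, /v/, /z/, /s/ stranded (only a nasal (/m/, /n/, or /ŋ/) is licensed in coda position; onsets are limited to one consonant).
Inserting the epenthetic vowel yields /g/ → /ge/, /v/ → /ve/, /z/ → /zʊ/, /s/ → /sʊ/.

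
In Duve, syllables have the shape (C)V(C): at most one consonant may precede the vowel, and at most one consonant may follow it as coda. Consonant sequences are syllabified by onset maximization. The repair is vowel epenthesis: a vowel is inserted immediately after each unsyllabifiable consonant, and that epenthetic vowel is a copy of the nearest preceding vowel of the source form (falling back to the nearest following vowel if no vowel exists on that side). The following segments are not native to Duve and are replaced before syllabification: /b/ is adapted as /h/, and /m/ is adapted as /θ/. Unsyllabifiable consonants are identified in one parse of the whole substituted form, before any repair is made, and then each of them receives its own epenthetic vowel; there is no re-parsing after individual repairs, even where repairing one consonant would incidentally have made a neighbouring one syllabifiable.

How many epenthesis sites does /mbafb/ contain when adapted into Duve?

After substitution the input is /θhafh/.
The unsyllabifiable consonants are /θ/, /h/; each receives one epenthetic vowel.

2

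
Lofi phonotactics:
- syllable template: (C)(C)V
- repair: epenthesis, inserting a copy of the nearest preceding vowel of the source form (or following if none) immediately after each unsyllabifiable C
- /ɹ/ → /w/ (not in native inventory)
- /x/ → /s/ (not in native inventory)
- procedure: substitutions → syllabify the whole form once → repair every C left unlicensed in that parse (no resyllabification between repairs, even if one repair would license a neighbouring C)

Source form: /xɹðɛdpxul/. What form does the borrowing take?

Substitution: /x/ → /s/, /ɹ/ → /w/, giving /swðɛdpsul/.
Syllabifying with onset maximization leaves /s/, /d/, /l/ stranded (no codas are permitted; onsets may contain at most 2 consonants).
Inserting the epenthetic vowel yields /s/ → /sɛ/, /d/ → /dɛ/, /l/ → /lu/.

sɛwðɛdɛpsulu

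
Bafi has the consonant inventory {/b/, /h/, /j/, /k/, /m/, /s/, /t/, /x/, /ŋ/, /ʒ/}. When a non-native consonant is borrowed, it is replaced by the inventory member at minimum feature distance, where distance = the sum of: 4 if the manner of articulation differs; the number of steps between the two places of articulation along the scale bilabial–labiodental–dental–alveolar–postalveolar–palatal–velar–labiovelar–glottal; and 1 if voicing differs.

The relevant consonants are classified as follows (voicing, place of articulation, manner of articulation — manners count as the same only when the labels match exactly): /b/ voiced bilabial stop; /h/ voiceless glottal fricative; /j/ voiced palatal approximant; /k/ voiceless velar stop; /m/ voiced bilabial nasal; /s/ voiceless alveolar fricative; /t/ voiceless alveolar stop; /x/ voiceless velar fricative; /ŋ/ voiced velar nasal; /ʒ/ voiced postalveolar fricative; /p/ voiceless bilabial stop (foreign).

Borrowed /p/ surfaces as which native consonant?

/b/ is closest: same manner (stop), place distance 0 (bilabial→bilabial), voicing differs (+1); total 1. Next closest is /t/ at distance 3.

b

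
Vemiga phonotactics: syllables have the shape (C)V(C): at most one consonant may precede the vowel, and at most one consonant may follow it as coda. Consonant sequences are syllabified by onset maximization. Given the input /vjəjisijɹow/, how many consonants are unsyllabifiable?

The consonants /v/ cannot be parsed into a legal (C)V(C) syllable (at most one coda consonant is licensed; onsets are limited to one consonant).

1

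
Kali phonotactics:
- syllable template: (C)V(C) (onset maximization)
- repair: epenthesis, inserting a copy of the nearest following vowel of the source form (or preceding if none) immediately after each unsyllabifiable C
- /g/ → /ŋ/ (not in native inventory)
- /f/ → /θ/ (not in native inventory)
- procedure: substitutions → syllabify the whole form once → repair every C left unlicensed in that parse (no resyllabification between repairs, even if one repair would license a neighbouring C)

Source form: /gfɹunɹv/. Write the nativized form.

ŋuθuɹunɹuvu

Substitution: /g/ → /ŋ/, /f/ → /θ/, giving /ŋθɹunɹv/.
The consonants /ŋ/, /θ/, /ɹ/, /v/ cannot be parsed into a legal (C)V(C) syllable (at most one coda consonant is licensed; onsets are limited to one consonant).
Each unlicensed consonant becomes the onset of a new syllable: /ŋ/ → /ŋu/, /θ/ → /θu/, /ɹ/ → /ɹu/, /v/ → /vu/.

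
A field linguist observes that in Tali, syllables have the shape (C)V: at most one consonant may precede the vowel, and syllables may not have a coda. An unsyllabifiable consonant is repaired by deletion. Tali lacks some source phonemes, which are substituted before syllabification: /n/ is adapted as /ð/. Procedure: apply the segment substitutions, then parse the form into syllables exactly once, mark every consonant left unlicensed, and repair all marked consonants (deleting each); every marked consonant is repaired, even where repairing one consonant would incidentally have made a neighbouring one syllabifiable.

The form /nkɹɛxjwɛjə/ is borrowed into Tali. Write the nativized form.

ɹɛwɛjə

Substitution: /n/ → /ð/, giving /ðkɹɛxjwɛjə/.
The consonants /ð/, /k/, /x/, /j/ cannot be parsed into a legal (C)V syllable (no codas are permitted; onsets are limited to one consonant).
Deleting the stranded consonants removes /ð/, /k/, /x/, /j/.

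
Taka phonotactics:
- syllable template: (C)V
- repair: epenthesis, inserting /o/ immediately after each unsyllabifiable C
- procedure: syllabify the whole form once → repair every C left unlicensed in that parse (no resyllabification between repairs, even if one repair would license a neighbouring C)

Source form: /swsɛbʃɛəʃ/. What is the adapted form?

sowosɛboʃɛəʃo

The consonants /s/, /w/, /b/, /ʃ/ cannot be parsed into a legal (C)V syllable (no codas are permitted; onsets are limited to one consonant).
Inserting the epenthetic vowel yields /s/ → /so/, /w/ → /wo/, /b/ → /bo/, /ʃ/ → /ʃo/.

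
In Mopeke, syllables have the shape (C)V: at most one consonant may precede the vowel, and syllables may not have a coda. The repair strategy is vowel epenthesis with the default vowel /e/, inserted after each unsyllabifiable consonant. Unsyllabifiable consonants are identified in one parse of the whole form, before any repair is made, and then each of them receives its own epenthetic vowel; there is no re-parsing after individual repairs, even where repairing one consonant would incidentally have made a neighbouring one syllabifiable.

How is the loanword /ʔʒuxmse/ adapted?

ʔeʒuxemese

The consonants /ʔ/, /x/, /m/ cannot be parsed into a legal (C)V syllable (no codas are permitted; onsets are limited to one consonant).
Inserting the epenthetic vowel yields /ʔ/ → /ʔe/, /x/ → /xe/, /m/ → /me/.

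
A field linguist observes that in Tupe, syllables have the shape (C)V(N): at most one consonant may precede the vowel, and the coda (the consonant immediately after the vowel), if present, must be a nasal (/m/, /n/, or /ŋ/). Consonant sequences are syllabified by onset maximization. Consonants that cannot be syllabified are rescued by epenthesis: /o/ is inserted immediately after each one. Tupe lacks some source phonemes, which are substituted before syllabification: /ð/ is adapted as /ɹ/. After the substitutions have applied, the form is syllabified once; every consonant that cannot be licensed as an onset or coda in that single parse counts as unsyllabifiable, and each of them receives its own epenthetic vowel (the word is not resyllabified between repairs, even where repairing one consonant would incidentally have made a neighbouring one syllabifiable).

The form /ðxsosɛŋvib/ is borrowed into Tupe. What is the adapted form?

ɹoxososɛŋvibo

Substitution: /ð/ → /ɹ/, giving /ɹxsosɛŋvib/.
Syllabifying with onset maximization leaves /ɹ/, /x/, /b/ stranded (only a nasal (/m/, /n/, or /ŋ/) is licensed in coda position; onsets are limited to one consonant).
Inserting the epenthetic vowel yields /ɹ/ → /ɹo/, /x/ → /xo/, /b/ → /bo/.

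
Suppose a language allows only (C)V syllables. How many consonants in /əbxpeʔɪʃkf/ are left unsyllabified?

5

Syllabifying with onset maximization leaves /b/, /x/, /ʃ/, /k/, /f/ stranded (no codas are permitted; onsets are limited to one consonant).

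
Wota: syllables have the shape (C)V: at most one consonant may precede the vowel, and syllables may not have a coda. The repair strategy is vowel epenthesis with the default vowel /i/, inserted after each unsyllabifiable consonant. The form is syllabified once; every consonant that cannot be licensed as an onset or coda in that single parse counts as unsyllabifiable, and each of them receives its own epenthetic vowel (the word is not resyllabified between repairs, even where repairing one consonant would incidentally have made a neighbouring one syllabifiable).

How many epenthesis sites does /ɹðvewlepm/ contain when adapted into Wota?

5

The unsyllabifiable consonants are /ɹ/, /ð/, /w/, /p/, /m/; each receives one epenthetic vowel.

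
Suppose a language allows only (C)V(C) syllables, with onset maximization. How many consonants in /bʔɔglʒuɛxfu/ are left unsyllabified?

2

Under (C)V(C), the unsyllabifiable consonants are /b/, /l/ (at most one coda consonant is licensed; onsets are limited to one consonant).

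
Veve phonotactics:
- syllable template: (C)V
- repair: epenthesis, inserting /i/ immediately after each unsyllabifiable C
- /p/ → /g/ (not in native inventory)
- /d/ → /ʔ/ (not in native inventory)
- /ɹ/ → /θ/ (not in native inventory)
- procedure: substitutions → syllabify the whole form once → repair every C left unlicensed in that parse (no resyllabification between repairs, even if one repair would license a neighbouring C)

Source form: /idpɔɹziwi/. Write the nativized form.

iʔigɔθiziwi

Substitution: /d/ → /ʔ/, /p/ → /g/, /ɹ/ → /θ/, giving /iʔgɔθziwi/.
Under (C)V, the unsyllabifiable consonants are /ʔ/, /θ/ (no codas are permitted; onsets are limited to one consonant).
Inserting the epenthetic vowel yields /ʔ/ → /ʔi/, /θ/ → /θi/.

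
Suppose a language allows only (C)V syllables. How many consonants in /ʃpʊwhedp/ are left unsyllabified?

4

The consonants /ʃ/, /w/, /d/, /p/ cannot be parsed into a legal (C)V syllable (no codas are permitted; onsets are limited to one consonant).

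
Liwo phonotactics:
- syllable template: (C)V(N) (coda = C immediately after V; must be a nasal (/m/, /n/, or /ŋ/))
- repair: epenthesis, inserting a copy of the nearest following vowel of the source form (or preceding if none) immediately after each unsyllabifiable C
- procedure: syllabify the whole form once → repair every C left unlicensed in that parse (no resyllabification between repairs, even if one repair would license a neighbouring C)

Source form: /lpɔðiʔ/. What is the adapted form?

The consonants /l/, /ʔ/ cannot be parsed into a legal (C)V(N) syllable (only a nasal (/m/, /n/, or /ŋ/) is licensed in coda position; onsets are limited to one consonant).
Epenthesis after each stranded consonant: /l/ → /lɔ/, /ʔ/ → /ʔi/.

lɔpɔðiʔi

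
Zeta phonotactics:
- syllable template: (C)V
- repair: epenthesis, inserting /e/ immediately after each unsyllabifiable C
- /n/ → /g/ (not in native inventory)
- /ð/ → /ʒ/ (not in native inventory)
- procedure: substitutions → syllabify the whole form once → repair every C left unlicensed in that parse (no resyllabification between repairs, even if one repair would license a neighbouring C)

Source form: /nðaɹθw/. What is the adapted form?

geʒaɹeθewe

Substitution: /n/ → /g/, /ð/ → /ʒ/, giving /gʒaɹθw/.
Under (C)V, the unsyllabifiable consonants are /g/, /ɹ/, /θ/, /w/ (no codas are permitted; onsets are limited to one consonant).
Each unlicensed consonant becomes the onset of a new syllable: /g/ → /ge/, /ɹ/ → /ɹe/, /θ/ → /θe/, /w/ → /we/.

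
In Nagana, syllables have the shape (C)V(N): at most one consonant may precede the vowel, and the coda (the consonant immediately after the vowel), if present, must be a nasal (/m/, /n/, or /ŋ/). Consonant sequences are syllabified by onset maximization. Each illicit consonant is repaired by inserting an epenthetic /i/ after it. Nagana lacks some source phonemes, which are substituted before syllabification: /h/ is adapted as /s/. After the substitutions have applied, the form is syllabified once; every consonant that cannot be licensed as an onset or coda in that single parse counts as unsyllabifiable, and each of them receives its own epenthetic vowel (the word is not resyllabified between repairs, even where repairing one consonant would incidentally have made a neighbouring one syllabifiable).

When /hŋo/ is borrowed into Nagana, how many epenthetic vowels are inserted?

1

After substitution the input is /sŋo/.
The unsyllabifiable consonants are /s/; each receives one epenthetic vowel.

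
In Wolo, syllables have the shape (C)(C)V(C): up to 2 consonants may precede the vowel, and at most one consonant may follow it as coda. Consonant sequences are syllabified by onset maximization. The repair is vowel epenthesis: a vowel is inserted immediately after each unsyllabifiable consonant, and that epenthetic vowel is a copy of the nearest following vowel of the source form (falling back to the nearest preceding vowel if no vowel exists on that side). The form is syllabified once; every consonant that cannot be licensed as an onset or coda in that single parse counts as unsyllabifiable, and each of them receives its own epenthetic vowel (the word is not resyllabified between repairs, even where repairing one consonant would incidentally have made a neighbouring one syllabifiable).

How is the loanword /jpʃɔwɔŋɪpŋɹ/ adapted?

The consonants /j/, /ŋ/, /ɹ/ cannot be parsed into a legal (C)(C)V(C) syllable (at most one coda consonant is licensed; onsets may contain at most 2 consonants).
Inserting the epenthetic vowel yields /j/ → /jɔ/, /ŋ/ → /ŋɪ/, /ɹ/ → /ɹɪ/.

jɔpʃɔwɔŋɪpŋɪɹɪ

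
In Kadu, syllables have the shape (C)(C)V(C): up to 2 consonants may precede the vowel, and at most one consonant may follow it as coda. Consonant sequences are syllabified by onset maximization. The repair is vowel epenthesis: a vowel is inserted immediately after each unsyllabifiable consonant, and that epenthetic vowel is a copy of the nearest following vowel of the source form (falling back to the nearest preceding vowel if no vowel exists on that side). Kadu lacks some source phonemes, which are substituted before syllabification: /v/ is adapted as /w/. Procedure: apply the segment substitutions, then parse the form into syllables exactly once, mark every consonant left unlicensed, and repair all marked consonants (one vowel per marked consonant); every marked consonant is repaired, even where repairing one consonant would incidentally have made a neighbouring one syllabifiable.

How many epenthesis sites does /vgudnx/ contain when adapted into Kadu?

2

After substitution the input is /wgudnx/.
The unsyllabifiable consonants are /n/, /x/; each receives one epenthetic vowel.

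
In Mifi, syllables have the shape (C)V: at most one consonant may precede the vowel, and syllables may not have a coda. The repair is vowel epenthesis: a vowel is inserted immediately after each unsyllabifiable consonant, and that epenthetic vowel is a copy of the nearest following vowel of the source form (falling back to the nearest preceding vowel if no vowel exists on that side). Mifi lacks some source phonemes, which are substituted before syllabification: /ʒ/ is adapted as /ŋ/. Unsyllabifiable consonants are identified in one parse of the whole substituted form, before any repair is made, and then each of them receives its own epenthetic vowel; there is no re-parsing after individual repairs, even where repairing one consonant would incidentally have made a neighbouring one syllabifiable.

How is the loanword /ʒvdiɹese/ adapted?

Substitution: /ʒ/ → /ŋ/, giving /ŋvdiɹese/.
Syllabifying with onset maximization leaves /ŋ/, /v/ stranded (no codas are permitted; onsets are limited to one consonant).
Each unlicensed consonant becomes the onset of a new syllable: /ŋ/ → /ŋi/, /v/ → /vi/.

ŋividiɹese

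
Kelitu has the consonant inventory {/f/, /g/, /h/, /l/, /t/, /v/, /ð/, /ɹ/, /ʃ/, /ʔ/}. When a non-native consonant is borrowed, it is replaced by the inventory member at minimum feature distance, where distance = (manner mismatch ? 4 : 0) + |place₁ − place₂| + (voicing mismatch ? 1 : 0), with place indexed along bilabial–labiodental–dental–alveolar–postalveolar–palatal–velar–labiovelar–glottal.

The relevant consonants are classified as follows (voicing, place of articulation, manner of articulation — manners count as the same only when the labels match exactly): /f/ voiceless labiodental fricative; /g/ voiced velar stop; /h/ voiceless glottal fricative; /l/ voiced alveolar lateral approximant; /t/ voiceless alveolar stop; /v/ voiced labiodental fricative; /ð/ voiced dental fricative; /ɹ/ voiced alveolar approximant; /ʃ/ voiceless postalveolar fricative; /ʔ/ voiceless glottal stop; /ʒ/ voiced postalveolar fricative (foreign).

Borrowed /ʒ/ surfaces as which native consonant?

ʃ

/ʃ/ is closest: same manner (fricative), place distance 0 (postalveolar→postalveolar), voicing differs (+1); total 1. Next closest is /ð/ at distance 2.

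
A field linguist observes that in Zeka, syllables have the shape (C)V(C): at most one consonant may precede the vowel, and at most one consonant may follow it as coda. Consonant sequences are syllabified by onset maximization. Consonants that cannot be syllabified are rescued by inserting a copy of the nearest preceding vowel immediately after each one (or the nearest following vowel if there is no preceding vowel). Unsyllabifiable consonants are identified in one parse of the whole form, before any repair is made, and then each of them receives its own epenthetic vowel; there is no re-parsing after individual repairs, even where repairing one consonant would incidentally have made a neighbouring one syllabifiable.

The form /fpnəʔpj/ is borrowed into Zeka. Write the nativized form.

fəpənəʔpəjə

The consonants /f/, /p/, /p/, /j/ cannot be parsed into a legal (C)V(C) syllable (at most one coda consonant is licensed; onsets are limited to one consonant).
Each unlicensed consonant becomes the onset of a new syllable: /f/ → /fə/, /p/ → /pə/, /p/ → /pə/, /j/ → /jə/.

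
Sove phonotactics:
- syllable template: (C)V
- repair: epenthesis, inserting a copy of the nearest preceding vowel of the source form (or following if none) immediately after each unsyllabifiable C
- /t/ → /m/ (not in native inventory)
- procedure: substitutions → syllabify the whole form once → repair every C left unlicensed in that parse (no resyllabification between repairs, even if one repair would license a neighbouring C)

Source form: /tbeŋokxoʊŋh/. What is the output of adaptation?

mebeŋokoxoʊŋʊhʊ

Substitution: /t/ → /m/, giving /mbeŋokxoʊŋh/.
The consonants /m/, /k/, /ŋ/, /h/ cannot be parsed into a legal (C)V syllable (no codas are permitted; onsets are limited to one consonant).
Each unlicensed consonant becomes the onset of a new syllable: /m/ → /me/, /k/ → /ko/, /ŋ/ → /ŋʊ/, /h/ → /hʊ/.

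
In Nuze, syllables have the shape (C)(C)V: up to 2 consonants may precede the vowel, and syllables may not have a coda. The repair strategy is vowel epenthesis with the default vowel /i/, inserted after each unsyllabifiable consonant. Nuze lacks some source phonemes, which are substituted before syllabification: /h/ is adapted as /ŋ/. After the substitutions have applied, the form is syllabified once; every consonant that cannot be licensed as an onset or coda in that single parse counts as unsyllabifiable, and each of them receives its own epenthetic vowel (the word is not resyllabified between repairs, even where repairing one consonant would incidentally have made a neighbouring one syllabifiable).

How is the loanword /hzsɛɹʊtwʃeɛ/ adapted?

ŋizsɛɹʊtiwʃeɛ

Substitution: /h/ → /ŋ/, giving /ŋzsɛɹʊtwʃeɛ/.
Syllabifying with onset maximization leaves /ŋ/, /t/ stranded (no codas are permitted; onsets may contain at most 2 consonants).
Each unlicensed consonant becomes the onset of a new syllable: /ŋ/ → /ŋi/, /t/ → /ti/.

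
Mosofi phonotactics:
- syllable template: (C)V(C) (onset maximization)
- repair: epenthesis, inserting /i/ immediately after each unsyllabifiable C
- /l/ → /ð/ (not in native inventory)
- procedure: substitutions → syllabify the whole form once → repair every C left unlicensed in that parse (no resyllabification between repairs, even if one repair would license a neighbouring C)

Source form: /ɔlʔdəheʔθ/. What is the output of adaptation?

ɔðʔidəheʔθi

Substitution: /l/ → /ð/, giving /ɔðʔdəheʔθ/.
The consonants /ʔ/, /θ/ cannot be parsed into a legal (C)V(C) syllable (at most one coda consonant is licensed; onsets are limited to one consonant).
Each unlicensed consonant becomes the onset of a new syllable: /ʔ/ → /ʔi/, /θ/ → /θi/.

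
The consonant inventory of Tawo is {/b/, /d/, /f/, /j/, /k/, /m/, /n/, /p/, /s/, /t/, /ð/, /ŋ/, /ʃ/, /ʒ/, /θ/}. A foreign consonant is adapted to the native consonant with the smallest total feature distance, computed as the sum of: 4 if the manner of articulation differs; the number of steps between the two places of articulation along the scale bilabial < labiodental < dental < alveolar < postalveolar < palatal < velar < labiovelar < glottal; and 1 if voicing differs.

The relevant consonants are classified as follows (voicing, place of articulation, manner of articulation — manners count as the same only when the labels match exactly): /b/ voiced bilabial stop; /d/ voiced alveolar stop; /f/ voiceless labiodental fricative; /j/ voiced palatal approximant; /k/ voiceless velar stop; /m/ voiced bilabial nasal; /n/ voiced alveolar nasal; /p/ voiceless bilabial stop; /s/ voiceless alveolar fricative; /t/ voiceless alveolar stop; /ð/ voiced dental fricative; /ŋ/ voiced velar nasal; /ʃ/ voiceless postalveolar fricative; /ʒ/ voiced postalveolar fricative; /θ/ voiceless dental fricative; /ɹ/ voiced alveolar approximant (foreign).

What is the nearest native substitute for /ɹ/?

j

/j/ is closest: same manner (approximant), place distance 2 (alveolar→palatal), same voicing; total 2. Next closest is /d/ at distance 4.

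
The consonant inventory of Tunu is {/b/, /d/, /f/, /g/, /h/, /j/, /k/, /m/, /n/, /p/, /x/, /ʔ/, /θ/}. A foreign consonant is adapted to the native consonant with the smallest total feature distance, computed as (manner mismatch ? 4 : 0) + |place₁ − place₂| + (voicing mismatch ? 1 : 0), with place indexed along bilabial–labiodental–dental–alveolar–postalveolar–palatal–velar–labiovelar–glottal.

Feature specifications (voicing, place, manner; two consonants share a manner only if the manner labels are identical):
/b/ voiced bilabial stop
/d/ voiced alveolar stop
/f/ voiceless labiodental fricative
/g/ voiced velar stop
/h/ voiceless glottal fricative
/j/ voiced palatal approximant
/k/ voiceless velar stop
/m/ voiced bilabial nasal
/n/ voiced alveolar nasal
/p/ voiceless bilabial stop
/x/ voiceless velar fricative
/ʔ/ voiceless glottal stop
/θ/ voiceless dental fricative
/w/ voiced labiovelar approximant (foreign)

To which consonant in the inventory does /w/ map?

j

/j/ is closest: same manner (approximant), place distance 2 (labiovelar→palatal), same voicing; total 2. Next closest is /g/ at distance 5.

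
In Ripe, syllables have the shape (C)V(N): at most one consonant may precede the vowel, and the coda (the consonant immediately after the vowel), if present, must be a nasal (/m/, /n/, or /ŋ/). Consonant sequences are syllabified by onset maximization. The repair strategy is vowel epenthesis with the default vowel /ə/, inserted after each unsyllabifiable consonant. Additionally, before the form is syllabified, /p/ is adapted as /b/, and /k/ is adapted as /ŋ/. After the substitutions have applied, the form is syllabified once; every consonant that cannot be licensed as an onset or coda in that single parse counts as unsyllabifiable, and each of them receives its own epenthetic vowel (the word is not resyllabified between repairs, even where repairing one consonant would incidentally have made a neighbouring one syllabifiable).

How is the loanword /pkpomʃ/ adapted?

Substitution: /p/ → /b/, /k/ → /ŋ/, giving /bŋbomʃ/.
Syllabifying with onset maximization leaves /b/, /ŋ/, /ʃ/ stranded (only a nasal (/m/, /n/, or /ŋ/) is licensed in coda position; onsets are limited to one consonant).
Each unlicensed consonant becomes the onset of a new syllable: /b/ → /bə/, /ŋ/ → /ŋə/, /ʃ/ → /ʃə/.

bəŋəbomʃə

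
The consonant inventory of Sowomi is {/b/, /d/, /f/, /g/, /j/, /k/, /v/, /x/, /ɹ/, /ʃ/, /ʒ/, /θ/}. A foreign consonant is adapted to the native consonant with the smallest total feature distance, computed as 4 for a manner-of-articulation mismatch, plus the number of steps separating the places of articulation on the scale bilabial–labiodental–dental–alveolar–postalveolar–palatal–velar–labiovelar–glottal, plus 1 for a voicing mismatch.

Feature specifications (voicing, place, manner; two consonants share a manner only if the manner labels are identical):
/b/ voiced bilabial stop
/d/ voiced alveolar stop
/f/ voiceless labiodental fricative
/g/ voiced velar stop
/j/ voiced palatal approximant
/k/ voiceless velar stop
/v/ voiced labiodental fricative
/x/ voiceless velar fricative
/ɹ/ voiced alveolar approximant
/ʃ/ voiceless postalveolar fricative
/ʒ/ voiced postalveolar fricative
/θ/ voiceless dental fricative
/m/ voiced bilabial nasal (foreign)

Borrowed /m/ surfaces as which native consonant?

b

/b/ is closest: manner differs (nasal→stop, +4), place distance 0 (bilabial→bilabial), same voicing; total 4. Next closest is /v/ at distance 5.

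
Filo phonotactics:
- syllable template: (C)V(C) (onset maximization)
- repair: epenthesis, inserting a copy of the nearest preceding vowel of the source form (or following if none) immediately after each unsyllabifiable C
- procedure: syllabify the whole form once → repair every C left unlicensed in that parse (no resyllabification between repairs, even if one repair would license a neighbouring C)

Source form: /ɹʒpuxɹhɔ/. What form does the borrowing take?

ɹuʒupuxɹuhɔ

Under (C)V(C), the unsyllabifiable consonants are /ɹ/, /ʒ/, /ɹ/ (at most one coda consonant is licensed; onsets are limited to one consonant).
Inserting the epenthetic vowel yields /ɹ/ → /ɹu/, /ʒ/ → /ʒu/, /ɹ/ → /ɹu/.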